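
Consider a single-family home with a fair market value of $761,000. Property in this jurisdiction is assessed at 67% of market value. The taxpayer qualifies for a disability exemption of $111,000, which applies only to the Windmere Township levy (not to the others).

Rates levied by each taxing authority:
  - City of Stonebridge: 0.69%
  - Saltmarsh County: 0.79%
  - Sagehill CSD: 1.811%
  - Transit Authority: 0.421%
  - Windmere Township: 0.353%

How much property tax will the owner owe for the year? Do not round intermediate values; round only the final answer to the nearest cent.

$20,334.39

Assessed value = $761,000 × 0.67 = $509,870
City of Stonebridge: $509,870 × 0.0069 = $3,518.103
Saltmarsh County: $509,870 × 0.0079 = $4,027.973
Sagehill CSD: $509,870 × 0.01811 = $9,233.7457
Transit Authority: $509,870 × 0.00421 = $2,146.5527
Windmere Township: ($509,870 − $111,000) × 0.00353 = $398,870 × 0.00353 = $1,408.0111
Total = $20,334.3855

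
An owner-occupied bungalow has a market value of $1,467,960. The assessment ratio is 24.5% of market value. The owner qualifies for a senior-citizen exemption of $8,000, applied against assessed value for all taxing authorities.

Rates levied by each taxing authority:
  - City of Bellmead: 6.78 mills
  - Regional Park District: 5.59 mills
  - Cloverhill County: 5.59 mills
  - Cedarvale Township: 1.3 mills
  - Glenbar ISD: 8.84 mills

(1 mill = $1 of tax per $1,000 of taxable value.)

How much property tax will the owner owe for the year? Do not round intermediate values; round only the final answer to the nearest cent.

$9,881.37

Assessed value = $1,467,960 × 0.245 = $359,650.2
Taxable value = $359,650.2 − $8,000 = $351,650.2
City of Bellmead: $351,650.2 × 0.00678 = $2,384.188356
Regional Park District: $351,650.2 × 0.00559 = $1,965.724618
Cloverhill County: $351,650.2 × 0.00559 = $1,965.724618
Cedarvale Township: $351,650.2 × 0.0013 = $457.14526
Glenbar ISD: $351,650.2 × 0.00884 = $3,108.587768
Total = $2,384.188356 + $1,965.724618 + $1,965.724618 + $457.14526 + $3,108.587768 = $9,881.37062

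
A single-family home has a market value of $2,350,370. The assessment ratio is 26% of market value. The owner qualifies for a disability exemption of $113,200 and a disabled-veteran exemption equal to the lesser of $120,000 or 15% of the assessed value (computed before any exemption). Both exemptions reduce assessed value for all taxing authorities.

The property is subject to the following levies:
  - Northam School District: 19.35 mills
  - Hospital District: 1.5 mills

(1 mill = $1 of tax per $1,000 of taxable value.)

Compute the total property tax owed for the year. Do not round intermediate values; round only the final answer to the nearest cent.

Assessed value = $2,350,370 × 0.26 = $611,096.2
Disabled-veteran exemption = min($120,000, 15% × $611,096.2) = min($120,000, $91,664.43) = $91,664.43 (percentage binds)
Taxable value = $611,096.2 − $113,200 − $91,664.43 = $406,231.77
Northam School District: $406,231.77 × 0.01935 = $7,860.5847495
Hospital District: $406,231.77 × 0.0015 = $609.347655
Total = $8,469.9324045

$8,469.93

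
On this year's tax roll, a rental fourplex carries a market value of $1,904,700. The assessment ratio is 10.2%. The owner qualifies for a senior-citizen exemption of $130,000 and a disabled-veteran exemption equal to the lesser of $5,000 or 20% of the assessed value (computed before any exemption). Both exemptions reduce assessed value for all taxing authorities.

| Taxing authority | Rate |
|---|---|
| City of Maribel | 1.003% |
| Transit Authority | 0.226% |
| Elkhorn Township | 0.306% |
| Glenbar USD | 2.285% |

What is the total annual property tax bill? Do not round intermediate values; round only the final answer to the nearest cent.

Assessed value = $1,904,700 × 0.102 = $194,279.4
Disabled-veteran exemption = min($5,000, 20% × $194,279.4) = min($5,000, $38,855.88) = $5,000 (dollar cap binds)
Taxable value = $194,279.4 − $130,000 − $5,000 = $59,279.4
City of Maribel: $59,279.4 × 0.01003 = $594.572382
Transit Authority: $59,279.4 × 0.00226 = $133.971444
Elkhorn Township: $59,279.4 × 0.00306 = $181.394964
Glenbar USD: $59,279.4 × 0.02285 = $1,354.53429
Total = $2,264.47308

$2,264.47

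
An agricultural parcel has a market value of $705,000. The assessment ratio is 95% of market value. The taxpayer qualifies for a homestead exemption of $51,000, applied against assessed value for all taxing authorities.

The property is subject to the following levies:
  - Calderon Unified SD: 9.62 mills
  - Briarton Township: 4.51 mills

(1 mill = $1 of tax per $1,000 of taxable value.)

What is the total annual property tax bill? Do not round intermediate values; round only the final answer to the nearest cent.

Assessed value = $705,000 × 0.95 = $669,750
Taxable value = $669,750 − $51,000 = $618,750
Calderon Unified SD: $618,750 × 0.00962 = $5,952.375
Briarton Township: $618,750 × 0.00451 = $2,790.5625
Total = $5,952.375 + $2,790.5625 = $8,742.9375

$8,742.94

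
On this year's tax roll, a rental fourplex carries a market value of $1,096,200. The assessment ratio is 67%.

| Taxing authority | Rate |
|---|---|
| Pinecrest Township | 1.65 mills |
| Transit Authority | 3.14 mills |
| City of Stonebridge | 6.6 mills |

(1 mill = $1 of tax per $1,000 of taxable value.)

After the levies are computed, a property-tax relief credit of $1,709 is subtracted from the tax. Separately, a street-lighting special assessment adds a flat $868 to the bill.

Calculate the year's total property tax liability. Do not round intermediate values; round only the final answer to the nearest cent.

$7,524.43

Assessed value = $1,096,200 × 0.67 = $734,454
Pinecrest Township: $734,454 × 0.00165 = $1,211.8491
Transit Authority: $734,454 × 0.00314 = $2,306.18556
City of Stonebridge: $734,454 × 0.0066 = $4,847.3964
Levies subtotal = $8,365.43106
After credit = $8,365.43106 − $1,709 = $6,656.43106
Total = $6,656.43106 + $868 = $7,524.43106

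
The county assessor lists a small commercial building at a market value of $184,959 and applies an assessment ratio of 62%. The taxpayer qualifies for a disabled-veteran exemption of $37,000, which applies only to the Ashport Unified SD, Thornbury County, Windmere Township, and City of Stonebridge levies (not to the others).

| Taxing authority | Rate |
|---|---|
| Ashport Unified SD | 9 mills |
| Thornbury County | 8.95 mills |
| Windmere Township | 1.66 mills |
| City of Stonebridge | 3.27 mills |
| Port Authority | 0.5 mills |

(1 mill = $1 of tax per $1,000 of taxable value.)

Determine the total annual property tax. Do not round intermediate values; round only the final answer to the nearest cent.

$1,834.53

Assessed value = $184,959 × 0.62 = $114,674.58
Ashport Unified SD: ($114,674.58 − $37,000) × 0.009 = $77,674.58 × 0.009 = $699.07122
Thornbury County: ($114,674.58 − $37,000) × 0.00895 = $77,674.58 × 0.00895 = $695.187491
Windmere Township: ($114,674.58 − $37,000) × 0.00166 = $77,674.58 × 0.00166 = $128.9398028
City of Stonebridge: ($114,674.58 − $37,000) × 0.00327 = $77,674.58 × 0.00327 = $253.9958766
Port Authority: $114,674.58 × 0.0005 = $57.33729
Total = $1,834.5316804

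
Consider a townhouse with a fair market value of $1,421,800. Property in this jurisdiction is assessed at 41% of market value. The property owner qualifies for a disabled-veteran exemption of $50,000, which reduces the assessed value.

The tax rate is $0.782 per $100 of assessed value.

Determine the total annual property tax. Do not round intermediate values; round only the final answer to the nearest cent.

Assessed value = $1,421,800 × 0.41 = $582,938
Taxable value = $582,938 − $50,000 = $532,938
Tax = $532,938 × 0.00782 = $4,167.57516

$4,167.58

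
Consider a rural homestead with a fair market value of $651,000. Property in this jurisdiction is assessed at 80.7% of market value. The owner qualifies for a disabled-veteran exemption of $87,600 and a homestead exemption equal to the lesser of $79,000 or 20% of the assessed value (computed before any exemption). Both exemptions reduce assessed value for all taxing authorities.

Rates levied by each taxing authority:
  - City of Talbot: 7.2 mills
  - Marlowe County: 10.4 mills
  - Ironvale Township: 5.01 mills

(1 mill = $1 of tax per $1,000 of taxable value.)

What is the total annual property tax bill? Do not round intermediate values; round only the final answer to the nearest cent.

$8,111.50

Assessed value = $651,000 × 0.807 = $525,357
Homestead exemption = min($79,000, 20% × $525,357) = min($79,000, $105,071.4) = $79,000 (dollar cap binds)
Taxable value = $525,357 − $87,600 − $79,000 = $358,757
City of Talbot: $358,757 × 0.0072 = $2,583.0504
Marlowe County: $358,757 × 0.0104 = $3,731.0728
Ironvale Township: $358,757 × 0.00501 = $1,797.37257
Total = $8,111.49577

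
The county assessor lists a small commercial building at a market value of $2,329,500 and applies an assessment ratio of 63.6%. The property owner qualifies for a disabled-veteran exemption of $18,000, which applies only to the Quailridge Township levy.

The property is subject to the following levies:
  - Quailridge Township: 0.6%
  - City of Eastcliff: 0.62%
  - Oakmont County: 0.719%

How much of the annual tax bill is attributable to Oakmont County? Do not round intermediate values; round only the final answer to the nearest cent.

$10,652.43

Assessed value = $2,329,500 × 0.636 = $1,481,562
Oakmont County taxable value = $1,481,562 (exemption does not apply)
Oakmont County levy = $1,481,562 × 0.00719 = $10,652.43078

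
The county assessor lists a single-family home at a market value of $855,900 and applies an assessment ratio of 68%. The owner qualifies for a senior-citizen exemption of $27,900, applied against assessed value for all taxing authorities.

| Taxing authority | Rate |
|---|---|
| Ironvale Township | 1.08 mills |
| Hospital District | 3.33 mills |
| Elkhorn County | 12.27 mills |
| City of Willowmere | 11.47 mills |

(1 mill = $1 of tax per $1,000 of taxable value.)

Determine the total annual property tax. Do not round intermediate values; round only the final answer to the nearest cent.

$15,598.25

Assessed value = $855,900 × 0.68 = $582,012
Taxable value = $582,012 − $27,900 = $554,112
Ironvale Township: $554,112 × 0.00108 = $598.44096
Hospital District: $554,112 × 0.00333 = $1,845.19296
Elkhorn County: $554,112 × 0.01227 = $6,798.95424
City of Willowmere: $554,112 × 0.01147 = $6,355.66464
Total = $598.44096 + $1,845.19296 + $6,798.95424 + $6,355.66464 = $15,598.2528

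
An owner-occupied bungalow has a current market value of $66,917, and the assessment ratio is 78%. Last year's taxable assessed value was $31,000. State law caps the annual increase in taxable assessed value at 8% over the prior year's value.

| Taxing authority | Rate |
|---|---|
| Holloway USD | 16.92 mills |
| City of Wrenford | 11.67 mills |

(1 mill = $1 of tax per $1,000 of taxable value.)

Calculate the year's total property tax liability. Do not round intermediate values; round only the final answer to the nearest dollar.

Uncapped assessed value = $66,917 × 0.78 = $52,195.26
Cap limit = $31,000 × 1.08 = $33,480
Taxable assessed value = min($52,195.26, $33,480) = $33,480 (cap binds)
Holloway USD: $33,480 × 0.01692 = $566.4816
City of Wrenford: $33,480 × 0.01167 = $390.7116
Total = $957.1932

$957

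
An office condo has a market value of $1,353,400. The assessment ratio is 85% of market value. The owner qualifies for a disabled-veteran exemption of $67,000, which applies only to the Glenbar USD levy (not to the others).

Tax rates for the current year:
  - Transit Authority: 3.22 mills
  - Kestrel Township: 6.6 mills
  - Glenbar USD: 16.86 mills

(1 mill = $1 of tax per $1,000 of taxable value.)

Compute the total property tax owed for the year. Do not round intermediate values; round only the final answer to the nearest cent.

$29,562.79

Assessed value = $1,353,400 × 0.85 = $1,150,390
Transit Authority: $1,150,390 × 0.00322 = $3,704.2558
Kestrel Township: $1,150,390 × 0.0066 = $7,592.574
Glenbar USD: ($1,150,390 − $67,000) × 0.01686 = $1,083,390 × 0.01686 = $18,265.9554
Total = $29,562.7852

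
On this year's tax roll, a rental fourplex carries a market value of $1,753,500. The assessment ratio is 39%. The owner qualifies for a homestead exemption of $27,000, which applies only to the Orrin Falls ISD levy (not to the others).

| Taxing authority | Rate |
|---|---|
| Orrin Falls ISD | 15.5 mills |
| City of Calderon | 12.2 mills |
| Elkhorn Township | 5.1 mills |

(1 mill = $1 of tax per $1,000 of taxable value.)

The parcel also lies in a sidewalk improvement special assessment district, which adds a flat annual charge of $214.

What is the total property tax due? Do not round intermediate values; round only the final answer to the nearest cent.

$22,226.27

Assessed value = $1,753,500 × 0.39 = $683,865
Orrin Falls ISD: ($683,865 − $27,000) × 0.0155 = $656,865 × 0.0155 = $10,181.4075
City of Calderon: $683,865 × 0.0122 = $8,343.153
Elkhorn Township: $683,865 × 0.0051 = $3,487.7115
Levies subtotal = $22,012.272
Total = $22,012.272 + $214 = $22,226.272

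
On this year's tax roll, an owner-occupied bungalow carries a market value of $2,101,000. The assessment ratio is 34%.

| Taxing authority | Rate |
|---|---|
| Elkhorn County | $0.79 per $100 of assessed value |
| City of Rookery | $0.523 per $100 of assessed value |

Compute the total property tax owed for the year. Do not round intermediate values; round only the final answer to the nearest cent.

$9,379.28

Assessed value = $2,101,000 × 0.34 = $714,340
Elkhorn County: $714,340 × 0.0079 = $5,643.286
City of Rookery: $714,340 × 0.00523 = $3,735.9982
Total = $5,643.286 + $3,735.9982 = $9,379.2842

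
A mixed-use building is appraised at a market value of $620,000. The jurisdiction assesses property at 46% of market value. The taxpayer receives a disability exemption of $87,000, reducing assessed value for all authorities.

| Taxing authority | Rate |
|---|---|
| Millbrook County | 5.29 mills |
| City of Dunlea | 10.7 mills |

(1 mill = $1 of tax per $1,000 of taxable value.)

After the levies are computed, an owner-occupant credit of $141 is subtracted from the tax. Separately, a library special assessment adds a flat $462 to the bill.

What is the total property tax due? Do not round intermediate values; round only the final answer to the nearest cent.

$3,490.22

Assessed value = $620,000 × 0.46 = $285,200
Taxable value = $285,200 − $87,000 = $198,200
Millbrook County: $198,200 × 0.00529 = $1,048.478
City of Dunlea: $198,200 × 0.0107 = $2,120.74
Levies subtotal = $3,169.218
After credit = $3,169.218 − $141 = $3,028.218
Total = $3,028.218 + $462 = $3,490.218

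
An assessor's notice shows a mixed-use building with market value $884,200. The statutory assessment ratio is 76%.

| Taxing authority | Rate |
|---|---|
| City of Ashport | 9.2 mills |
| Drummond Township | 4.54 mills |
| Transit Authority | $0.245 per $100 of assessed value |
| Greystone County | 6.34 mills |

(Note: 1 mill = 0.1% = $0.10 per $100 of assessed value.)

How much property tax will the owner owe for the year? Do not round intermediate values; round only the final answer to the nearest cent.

$15,139.98

Assessed value = $884,200 × 0.76 = $671,992
City of Ashport: $671,992 × 0.0092 = $6,182.3264
Drummond Township: $671,992 × 0.00454 = $3,050.84368
Transit Authority: $671,992 × 0.00245 = $1,646.3804
Greystone County: $671,992 × 0.00634 = $4,260.42928
Total = $15,139.97976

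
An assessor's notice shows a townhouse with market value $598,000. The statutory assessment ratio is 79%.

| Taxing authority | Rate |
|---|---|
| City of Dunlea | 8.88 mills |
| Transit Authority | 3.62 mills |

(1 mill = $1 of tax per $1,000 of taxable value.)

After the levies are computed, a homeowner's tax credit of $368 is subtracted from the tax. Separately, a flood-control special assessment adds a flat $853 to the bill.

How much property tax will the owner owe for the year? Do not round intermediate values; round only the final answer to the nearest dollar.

$6,390

Assessed value = $598,000 × 0.79 = $472,420
City of Dunlea: $472,420 × 0.00888 = $4,195.0896
Transit Authority: $472,420 × 0.00362 = $1,710.1604
Levies subtotal = $5,905.25
After credit = $5,905.25 − $368 = $5,537.25
Total = $5,537.25 + $853 = $6,390.25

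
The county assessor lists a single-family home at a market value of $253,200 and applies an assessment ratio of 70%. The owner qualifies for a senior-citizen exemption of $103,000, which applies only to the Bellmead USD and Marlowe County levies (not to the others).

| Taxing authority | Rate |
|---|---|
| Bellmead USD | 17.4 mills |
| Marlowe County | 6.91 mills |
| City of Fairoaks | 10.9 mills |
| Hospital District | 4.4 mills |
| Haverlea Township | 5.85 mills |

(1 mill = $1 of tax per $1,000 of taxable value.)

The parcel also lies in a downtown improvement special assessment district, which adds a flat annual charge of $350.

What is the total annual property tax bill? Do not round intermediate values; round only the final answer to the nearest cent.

Assessed value = $253,200 × 0.7 = $177,240
Bellmead USD: ($177,240 − $103,000) × 0.0174 = $74,240 × 0.0174 = $1,291.776
Marlowe County: ($177,240 − $103,000) × 0.00691 = $74,240 × 0.00691 = $512.9984
City of Fairoaks: $177,240 × 0.0109 = $1,931.916
Hospital District: $177,240 × 0.0044 = $779.856
Haverlea Township: $177,240 × 0.00585 = $1,036.854
Levies subtotal = $5,553.4004
Total = $5,553.4004 + $350 = $5,903.4004

$5,903.40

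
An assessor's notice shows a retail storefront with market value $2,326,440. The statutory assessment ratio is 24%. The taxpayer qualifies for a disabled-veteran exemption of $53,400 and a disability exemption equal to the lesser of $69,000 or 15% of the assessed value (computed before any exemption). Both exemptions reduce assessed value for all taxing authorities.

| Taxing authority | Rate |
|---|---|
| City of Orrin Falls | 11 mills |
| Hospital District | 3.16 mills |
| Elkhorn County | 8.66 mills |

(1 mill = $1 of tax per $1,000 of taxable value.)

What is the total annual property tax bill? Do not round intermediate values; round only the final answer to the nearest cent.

$9,948.28

Assessed value = $2,326,440 × 0.24 = $558,345.6
Disability exemption = min($69,000, 15% × $558,345.6) = min($69,000, $83,751.84) = $69,000 (dollar cap binds)
Taxable value = $558,345.6 − $53,400 − $69,000 = $435,945.6
City of Orrin Falls: $435,945.6 × 0.011 = $4,795.4016
Hospital District: $435,945.6 × 0.00316 = $1,377.588096
Elkhorn County: $435,945.6 × 0.00866 = $3,775.288896
Total = $9,948.278592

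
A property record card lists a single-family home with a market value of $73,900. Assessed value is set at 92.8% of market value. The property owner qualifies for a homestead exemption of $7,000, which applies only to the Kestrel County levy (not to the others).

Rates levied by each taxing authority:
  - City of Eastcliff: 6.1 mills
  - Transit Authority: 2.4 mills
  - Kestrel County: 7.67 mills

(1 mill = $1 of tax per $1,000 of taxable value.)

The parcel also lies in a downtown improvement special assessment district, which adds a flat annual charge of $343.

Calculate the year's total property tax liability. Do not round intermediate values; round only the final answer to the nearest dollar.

$1,398

Assessed value = $73,900 × 0.928 = $68,579.2
City of Eastcliff: $68,579.2 × 0.0061 = $418.33312
Transit Authority: $68,579.2 × 0.0024 = $164.59008
Kestrel County: ($68,579.2 − $7,000) × 0.00767 = $61,579.2 × 0.00767 = $472.312464
Levies subtotal = $1,055.235664
Total = $1,055.235664 + $343 = $1,398.235664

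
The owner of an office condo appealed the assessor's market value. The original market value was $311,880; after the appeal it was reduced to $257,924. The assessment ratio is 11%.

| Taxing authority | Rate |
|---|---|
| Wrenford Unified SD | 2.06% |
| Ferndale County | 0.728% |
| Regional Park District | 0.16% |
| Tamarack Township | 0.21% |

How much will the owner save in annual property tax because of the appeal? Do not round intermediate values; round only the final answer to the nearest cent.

$187.43

Old assessed value = $311,880 × 0.11 = $34,306.8
New assessed value = $257,924 × 0.11 = $28,371.64
Combined rate = 0.0206 + 0.00728 + 0.0016 + 0.0021 = 0.03158
Old tax = $34,306.8 × 0.03158 = $1,083.408744
New tax = $28,371.64 × 0.03158 = $895.9763912
Reduction = $1,083.408744 − $895.9763912 = $187.4323528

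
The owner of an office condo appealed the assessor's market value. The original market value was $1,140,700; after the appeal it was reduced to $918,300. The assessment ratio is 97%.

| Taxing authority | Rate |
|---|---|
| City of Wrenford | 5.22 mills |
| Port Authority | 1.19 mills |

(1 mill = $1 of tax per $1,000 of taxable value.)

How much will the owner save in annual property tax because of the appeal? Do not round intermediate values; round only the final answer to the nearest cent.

Old assessed value = $1,140,700 × 0.97 = $1,106,479
New assessed value = $918,300 × 0.97 = $890,751
Combined rate = 0.00522 + 0.00119 = 0.00641
Old tax = $1,106,479 × 0.00641 = $7,092.53039
New tax = $890,751 × 0.00641 = $5,709.71391
Reduction = $7,092.53039 − $5,709.71391 = $1,382.81648

$1,382.82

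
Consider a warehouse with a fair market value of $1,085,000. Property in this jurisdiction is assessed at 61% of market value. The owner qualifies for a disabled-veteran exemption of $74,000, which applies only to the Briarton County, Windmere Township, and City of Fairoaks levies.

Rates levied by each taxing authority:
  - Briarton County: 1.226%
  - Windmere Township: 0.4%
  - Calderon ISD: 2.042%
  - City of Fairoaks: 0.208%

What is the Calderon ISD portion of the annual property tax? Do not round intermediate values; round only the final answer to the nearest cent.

Assessed value = $1,085,000 × 0.61 = $661,850
Calderon ISD taxable value = $661,850 (exemption does not apply)
Calderon ISD levy = $661,850 × 0.02042 = $13,514.977

$13,514.98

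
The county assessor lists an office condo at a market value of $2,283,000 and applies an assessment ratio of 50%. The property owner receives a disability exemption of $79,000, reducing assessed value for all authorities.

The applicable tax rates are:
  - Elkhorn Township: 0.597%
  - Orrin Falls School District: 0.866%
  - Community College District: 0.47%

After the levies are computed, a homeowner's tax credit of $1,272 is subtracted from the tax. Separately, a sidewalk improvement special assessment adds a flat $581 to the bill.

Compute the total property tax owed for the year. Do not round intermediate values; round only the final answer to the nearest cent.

$19,847.13

Assessed value = $2,283,000 × 0.5 = $1,141,500
Taxable value = $1,141,500 − $79,000 = $1,062,500
Elkhorn Township: $1,062,500 × 0.00597 = $6,343.125
Orrin Falls School District: $1,062,500 × 0.00866 = $9,201.25
Community College District: $1,062,500 × 0.0047 = $4,993.75
Levies subtotal = $20,538.125
After credit = $20,538.125 − $1,272 = $19,266.125
Total = $19,266.125 + $581 = $19,847.125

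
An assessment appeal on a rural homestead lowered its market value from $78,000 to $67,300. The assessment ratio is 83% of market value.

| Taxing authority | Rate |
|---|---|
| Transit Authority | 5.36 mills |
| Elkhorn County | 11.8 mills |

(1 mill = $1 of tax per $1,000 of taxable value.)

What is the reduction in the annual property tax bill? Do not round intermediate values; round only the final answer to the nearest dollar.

$152

Old assessed value = $78,000 × 0.83 = $64,740
New assessed value = $67,300 × 0.83 = $55,859
Combined rate = 0.00536 + 0.0118 = 0.01716
Old tax = $64,740 × 0.01716 = $1,110.9384
New tax = $55,859 × 0.01716 = $958.54044
Reduction = $1,110.9384 − $958.54044 = $152.39796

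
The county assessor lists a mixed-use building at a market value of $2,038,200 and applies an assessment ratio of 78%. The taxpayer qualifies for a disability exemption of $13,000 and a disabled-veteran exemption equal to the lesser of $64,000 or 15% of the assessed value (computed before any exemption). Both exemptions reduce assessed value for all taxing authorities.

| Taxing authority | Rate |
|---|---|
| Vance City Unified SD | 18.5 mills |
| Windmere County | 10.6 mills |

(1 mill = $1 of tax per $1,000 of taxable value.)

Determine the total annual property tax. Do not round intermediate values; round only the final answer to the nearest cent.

Assessed value = $2,038,200 × 0.78 = $1,589,796
Disabled-veteran exemption = min($64,000, 15% × $1,589,796) = min($64,000, $238,469.4) = $64,000 (dollar cap binds)
Taxable value = $1,589,796 − $13,000 − $64,000 = $1,512,796
Vance City Unified SD: $1,512,796 × 0.0185 = $27,986.726
Windmere County: $1,512,796 × 0.0106 = $16,035.6376
Total = $44,022.3636

$44,022.36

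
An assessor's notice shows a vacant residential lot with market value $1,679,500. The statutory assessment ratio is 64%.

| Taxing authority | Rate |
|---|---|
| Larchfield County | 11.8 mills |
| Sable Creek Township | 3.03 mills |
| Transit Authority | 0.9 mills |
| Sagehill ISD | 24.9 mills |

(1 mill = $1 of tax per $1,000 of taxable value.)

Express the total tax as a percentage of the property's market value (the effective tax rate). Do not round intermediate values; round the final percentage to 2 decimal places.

2.60%

Assessed value = $1,679,500 × 0.64 = $1,074,880
Larchfield County: $1,074,880 × 0.0118 = $12,683.584
Sable Creek Township: $1,074,880 × 0.00303 = $3,256.8864
Transit Authority: $1,074,880 × 0.0009 = $967.392
Sagehill ISD: $1,074,880 × 0.0249 = $26,764.512
Total tax = $43,672.3744
Effective rate = $43,672.3744 ÷ $1,679,500 = 2.60% of market value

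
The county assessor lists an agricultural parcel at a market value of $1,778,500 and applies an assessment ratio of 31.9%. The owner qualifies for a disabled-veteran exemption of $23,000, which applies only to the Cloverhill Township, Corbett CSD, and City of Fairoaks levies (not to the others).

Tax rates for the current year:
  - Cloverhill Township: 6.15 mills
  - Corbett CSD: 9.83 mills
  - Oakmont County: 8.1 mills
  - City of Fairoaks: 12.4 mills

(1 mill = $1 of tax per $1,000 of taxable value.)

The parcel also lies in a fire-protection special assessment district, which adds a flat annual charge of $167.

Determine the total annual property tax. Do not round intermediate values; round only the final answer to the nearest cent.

$20,210.88

Assessed value = $1,778,500 × 0.319 = $567,341.5
Cloverhill Township: ($567,341.5 − $23,000) × 0.00615 = $544,341.5 × 0.00615 = $3,347.700225
Corbett CSD: ($567,341.5 − $23,000) × 0.00983 = $544,341.5 × 0.00983 = $5,350.876945
Oakmont County: $567,341.5 × 0.0081 = $4,595.46615
City of Fairoaks: ($567,341.5 − $23,000) × 0.0124 = $544,341.5 × 0.0124 = $6,749.8346
Levies subtotal = $20,043.87792
Total = $20,043.87792 + $167 = $20,210.87792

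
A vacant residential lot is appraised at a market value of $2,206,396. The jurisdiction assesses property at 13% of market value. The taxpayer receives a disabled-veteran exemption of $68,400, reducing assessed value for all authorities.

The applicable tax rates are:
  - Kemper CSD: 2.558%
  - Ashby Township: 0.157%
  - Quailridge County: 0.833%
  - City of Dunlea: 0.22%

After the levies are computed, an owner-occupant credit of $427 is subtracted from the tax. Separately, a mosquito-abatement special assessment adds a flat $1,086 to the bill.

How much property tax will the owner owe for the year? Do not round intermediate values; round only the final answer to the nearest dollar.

Assessed value = $2,206,396 × 0.13 = $286,831.48
Taxable value = $286,831.48 − $68,400 = $218,431.48
Kemper CSD: $218,431.48 × 0.02558 = $5,587.4772584
Ashby Township: $218,431.48 × 0.00157 = $342.9374236
Quailridge County: $218,431.48 × 0.00833 = $1,819.5342284
City of Dunlea: $218,431.48 × 0.0022 = $480.549256
Levies subtotal = $8,230.4981664
After credit = $8,230.4981664 − $427 = $7,803.4981664
Total = $7,803.4981664 + $1,086 = $8,889.4981664

$8,889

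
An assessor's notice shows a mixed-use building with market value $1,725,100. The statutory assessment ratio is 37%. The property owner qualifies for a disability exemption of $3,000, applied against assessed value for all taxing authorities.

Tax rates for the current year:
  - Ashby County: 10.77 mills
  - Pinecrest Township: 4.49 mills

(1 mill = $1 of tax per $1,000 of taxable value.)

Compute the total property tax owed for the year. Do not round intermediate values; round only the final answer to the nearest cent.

$9,694.48

Assessed value = $1,725,100 × 0.37 = $638,287
Taxable value = $638,287 − $3,000 = $635,287
Ashby County: $635,287 × 0.01077 = $6,842.04099
Pinecrest Township: $635,287 × 0.00449 = $2,852.43863
Total = $6,842.04099 + $2,852.43863 = $9,694.47962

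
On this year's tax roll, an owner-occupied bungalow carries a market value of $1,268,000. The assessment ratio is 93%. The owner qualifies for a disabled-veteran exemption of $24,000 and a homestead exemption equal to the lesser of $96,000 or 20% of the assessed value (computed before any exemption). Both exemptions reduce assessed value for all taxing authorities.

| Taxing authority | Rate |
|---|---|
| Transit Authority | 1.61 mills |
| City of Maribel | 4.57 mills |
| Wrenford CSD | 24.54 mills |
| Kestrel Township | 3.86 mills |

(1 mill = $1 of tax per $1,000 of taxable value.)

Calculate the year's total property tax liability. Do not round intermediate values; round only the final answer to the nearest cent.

Assessed value = $1,268,000 × 0.93 = $1,179,240
Homestead exemption = min($96,000, 20% × $1,179,240) = min($96,000, $235,848) = $96,000 (dollar cap binds)
Taxable value = $1,179,240 − $24,000 − $96,000 = $1,059,240
Transit Authority: $1,059,240 × 0.00161 = $1,705.3764
City of Maribel: $1,059,240 × 0.00457 = $4,840.7268
Wrenford CSD: $1,059,240 × 0.02454 = $25,993.7496
Kestrel Township: $1,059,240 × 0.00386 = $4,088.6664
Total = $36,628.5192

$36,628.52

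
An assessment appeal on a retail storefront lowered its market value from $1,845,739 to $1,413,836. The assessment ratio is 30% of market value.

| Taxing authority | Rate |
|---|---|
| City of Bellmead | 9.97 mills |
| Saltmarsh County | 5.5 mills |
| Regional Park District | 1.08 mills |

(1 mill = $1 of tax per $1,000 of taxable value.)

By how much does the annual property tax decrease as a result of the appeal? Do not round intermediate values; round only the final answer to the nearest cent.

Old assessed value = $1,845,739 × 0.3 = $553,721.7
New assessed value = $1,413,836 × 0.3 = $424,150.8
Combined rate = 0.00997 + 0.0055 + 0.00108 = 0.01655
Old tax = $553,721.7 × 0.01655 = $9,164.094135
New tax = $424,150.8 × 0.01655 = $7,019.69574
Reduction = $9,164.094135 − $7,019.69574 = $2,144.398395

$2,144.40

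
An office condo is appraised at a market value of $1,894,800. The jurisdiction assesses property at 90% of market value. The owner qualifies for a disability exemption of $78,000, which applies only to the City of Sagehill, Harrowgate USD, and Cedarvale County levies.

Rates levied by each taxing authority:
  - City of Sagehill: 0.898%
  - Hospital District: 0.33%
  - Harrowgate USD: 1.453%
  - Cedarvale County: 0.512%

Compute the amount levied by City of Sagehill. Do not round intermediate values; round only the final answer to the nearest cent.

$14,613.33

Assessed value = $1,894,800 × 0.9 = $1,705,320
City of Sagehill taxable value = $1,705,320 − $78,000 = $1,627,320
City of Sagehill levy = $1,627,320 × 0.00898 = $14,613.3336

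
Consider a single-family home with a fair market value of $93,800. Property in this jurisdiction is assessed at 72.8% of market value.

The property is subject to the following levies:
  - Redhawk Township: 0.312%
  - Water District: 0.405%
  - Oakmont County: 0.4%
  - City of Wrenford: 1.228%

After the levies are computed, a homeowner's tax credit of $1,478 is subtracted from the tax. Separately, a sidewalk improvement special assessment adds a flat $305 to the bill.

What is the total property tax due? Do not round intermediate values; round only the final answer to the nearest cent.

$428.32

Assessed value = $93,800 × 0.728 = $68,286.4
Redhawk Township: $68,286.4 × 0.00312 = $213.053568
Water District: $68,286.4 × 0.00405 = $276.55992
Oakmont County: $68,286.4 × 0.004 = $273.1456
City of Wrenford: $68,286.4 × 0.01228 = $838.556992
Levies subtotal = $1,601.31608
After credit = $1,601.31608 − $1,478 = $123.31608
Total = $123.31608 + $305 = $428.31608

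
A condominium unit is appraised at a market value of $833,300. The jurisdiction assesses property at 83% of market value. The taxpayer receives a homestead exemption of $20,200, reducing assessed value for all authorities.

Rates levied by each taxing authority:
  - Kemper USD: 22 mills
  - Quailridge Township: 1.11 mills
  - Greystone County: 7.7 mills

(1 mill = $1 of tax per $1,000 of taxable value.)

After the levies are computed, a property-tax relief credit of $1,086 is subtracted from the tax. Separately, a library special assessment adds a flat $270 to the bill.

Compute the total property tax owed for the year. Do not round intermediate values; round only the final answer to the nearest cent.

$19,871.04

Assessed value = $833,300 × 0.83 = $691,639
Taxable value = $691,639 − $20,200 = $671,439
Kemper USD: $671,439 × 0.022 = $14,771.658
Quailridge Township: $671,439 × 0.00111 = $745.29729
Greystone County: $671,439 × 0.0077 = $5,170.0803
Levies subtotal = $20,687.03559
After credit = $20,687.03559 − $1,086 = $19,601.03559
Total = $19,601.03559 + $270 = $19,871.03559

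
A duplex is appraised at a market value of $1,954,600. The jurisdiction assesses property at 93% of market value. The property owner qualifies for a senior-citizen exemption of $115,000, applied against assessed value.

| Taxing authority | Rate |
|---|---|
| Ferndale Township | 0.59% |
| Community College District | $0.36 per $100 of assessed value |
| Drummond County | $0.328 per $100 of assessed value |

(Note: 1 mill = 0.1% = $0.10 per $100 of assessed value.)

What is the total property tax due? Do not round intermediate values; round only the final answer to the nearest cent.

Assessed value = $1,954,600 × 0.93 = $1,817,778
Taxable value = $1,817,778 − $115,000 = $1,702,778
Ferndale Township: $1,702,778 × 0.0059 = $10,046.3902
Community College District: $1,702,778 × 0.0036 = $6,130.0008
Drummond County: $1,702,778 × 0.00328 = $5,585.11184
Total = $21,761.50284

$21,761.50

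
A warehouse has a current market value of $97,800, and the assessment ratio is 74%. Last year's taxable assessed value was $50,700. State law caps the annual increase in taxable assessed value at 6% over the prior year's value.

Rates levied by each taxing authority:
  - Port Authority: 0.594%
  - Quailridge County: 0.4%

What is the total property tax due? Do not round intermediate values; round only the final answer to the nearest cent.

Uncapped assessed value = $97,800 × 0.74 = $72,372
Cap limit = $50,700 × 1.06 = $53,742
Taxable assessed value = min($72,372, $53,742) = $53,742 (cap binds)
Port Authority: $53,742 × 0.00594 = $319.22748
Quailridge County: $53,742 × 0.004 = $214.968
Total = $534.19548

$534.20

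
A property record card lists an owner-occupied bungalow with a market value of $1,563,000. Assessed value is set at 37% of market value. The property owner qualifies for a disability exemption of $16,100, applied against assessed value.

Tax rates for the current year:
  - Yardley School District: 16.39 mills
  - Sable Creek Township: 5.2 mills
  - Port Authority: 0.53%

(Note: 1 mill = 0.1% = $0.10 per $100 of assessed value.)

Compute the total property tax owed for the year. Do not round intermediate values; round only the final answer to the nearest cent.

Assessed value = $1,563,000 × 0.37 = $578,310
Taxable value = $578,310 − $16,100 = $562,210
Yardley School District: $562,210 × 0.01639 = $9,214.6219
Sable Creek Township: $562,210 × 0.0052 = $2,923.492
Port Authority: $562,210 × 0.0053 = $2,979.713
Total = $15,117.8269

$15,117.83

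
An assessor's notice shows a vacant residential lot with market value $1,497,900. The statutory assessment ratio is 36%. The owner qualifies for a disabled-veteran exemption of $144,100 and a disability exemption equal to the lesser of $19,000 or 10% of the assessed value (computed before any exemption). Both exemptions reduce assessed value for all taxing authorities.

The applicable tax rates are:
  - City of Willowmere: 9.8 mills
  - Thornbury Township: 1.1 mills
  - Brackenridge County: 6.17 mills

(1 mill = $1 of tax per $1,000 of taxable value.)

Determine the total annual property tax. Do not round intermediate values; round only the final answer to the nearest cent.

Assessed value = $1,497,900 × 0.36 = $539,244
Disability exemption = min($19,000, 10% × $539,244) = min($19,000, $53,924.4) = $19,000 (dollar cap binds)
Taxable value = $539,244 − $144,100 − $19,000 = $376,144
City of Willowmere: $376,144 × 0.0098 = $3,686.2112
Thornbury Township: $376,144 × 0.0011 = $413.7584
Brackenridge County: $376,144 × 0.00617 = $2,320.80848
Total = $6,420.77808

$6,420.78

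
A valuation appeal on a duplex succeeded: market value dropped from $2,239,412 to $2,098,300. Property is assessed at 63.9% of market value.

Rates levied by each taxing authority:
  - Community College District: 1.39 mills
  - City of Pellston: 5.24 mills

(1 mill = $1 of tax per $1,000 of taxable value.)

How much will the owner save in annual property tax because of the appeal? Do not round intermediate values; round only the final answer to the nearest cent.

$597.83

Old assessed value = $2,239,412 × 0.639 = $1,430,984.268
New assessed value = $2,098,300 × 0.639 = $1,340,813.7
Combined rate = 0.00139 + 0.00524 = 0.00663
Old tax = $1,430,984.268 × 0.00663 = $9,487.42569684
New tax = $1,340,813.7 × 0.00663 = $8,889.594831
Reduction = $9,487.42569684 − $8,889.594831 = $597.83086584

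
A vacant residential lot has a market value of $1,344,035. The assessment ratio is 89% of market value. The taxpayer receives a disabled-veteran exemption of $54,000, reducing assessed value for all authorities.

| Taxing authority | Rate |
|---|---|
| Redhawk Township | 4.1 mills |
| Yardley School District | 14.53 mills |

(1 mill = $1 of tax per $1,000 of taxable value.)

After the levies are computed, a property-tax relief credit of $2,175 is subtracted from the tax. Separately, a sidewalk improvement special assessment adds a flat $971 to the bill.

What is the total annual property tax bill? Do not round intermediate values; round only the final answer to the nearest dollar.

$20,075

Assessed value = $1,344,035 × 0.89 = $1,196,191.15
Taxable value = $1,196,191.15 − $54,000 = $1,142,191.15
Redhawk Township: $1,142,191.15 × 0.0041 = $4,682.983715
Yardley School District: $1,142,191.15 × 0.01453 = $16,596.0374095
Levies subtotal = $21,279.0211245
After credit = $21,279.0211245 − $2,175 = $19,104.0211245
Total = $19,104.0211245 + $971 = $20,075.0211245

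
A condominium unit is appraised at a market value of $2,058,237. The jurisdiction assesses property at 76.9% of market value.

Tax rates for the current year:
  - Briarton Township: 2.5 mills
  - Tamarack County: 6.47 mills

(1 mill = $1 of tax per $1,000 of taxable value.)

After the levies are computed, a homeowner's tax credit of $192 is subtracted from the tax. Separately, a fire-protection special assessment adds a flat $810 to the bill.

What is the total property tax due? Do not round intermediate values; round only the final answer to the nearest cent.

$14,815.57

Assessed value = $2,058,237 × 0.769 = $1,582,784.253
Briarton Township: $1,582,784.253 × 0.0025 = $3,956.9606325
Tamarack County: $1,582,784.253 × 0.00647 = $10,240.61411691
Levies subtotal = $14,197.57474941
After credit = $14,197.57474941 − $192 = $14,005.57474941
Total = $14,005.57474941 + $810 = $14,815.57474941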